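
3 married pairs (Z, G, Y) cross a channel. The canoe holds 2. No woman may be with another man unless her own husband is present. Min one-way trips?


Label couples Z, G, Y (H = husband, W = wife).
Counting alone: 6 people, the canoe carries 2 and someone must bring it back, so each round trip nets at most +1 on the far side until the last crossing → at least 9 trips. The jealousy constraint makes 9 impossible; the shortest valid schedule has 11:
1. WZ+WG →  (far: WZ,WG; near: HZ,HG,HY,WY)
2. WZ ←       (far: WG; near: HZ,HG,HY,WZ,WY)
3. WZ+WY →  (far: WZ,WG,WY; near: HZ,HG,HY)
4. WZ ←       (far: WG,WY; near: HZ,HG,HY,WZ)
5. HG+HY →  (far: HG,WG,HY,WY; near: HZ,WZ)
6. HG+WG ←  (far: HY,WY; near: HZ,WZ,HG,WG)
7. HZ+HG →  (far: HZ,HG,HY,WY; near: WZ,WG)
8. WY ←       (far: HZ,HG,HY; near: WZ,WG,WY)
9. WZ+WG →  (far: HZ,WZ,HG,WG,HY; near: WY)
10. HY ←      (far: HZ,WZ,HG,WG; near: HY,WY)
11. HY+WY → (far: all six; near: empty)
In every state each wife is either with her husband or with no other man.
Minimum trips = 11

11


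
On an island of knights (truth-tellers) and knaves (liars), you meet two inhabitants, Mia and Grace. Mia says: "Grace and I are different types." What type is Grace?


Mia says: "Grace and I are different types."
Case 1: Mia is a Knight (truth-teller)
  Statement is true → they ARE different → Grace is a Knave
Case 2: Mia is a Knave (liar)
  Statement is false → they are NOT different → Grace is a Knave
In both cases, Grace is a Knave.

Knave


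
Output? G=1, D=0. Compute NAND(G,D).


G AND D = 0
NOT(0) = 1

1


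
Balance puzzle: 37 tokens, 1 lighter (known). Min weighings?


Each weighing has 3 outcomes (left heavy / balance / right heavy), so k weighings distinguish at most 3^k cases; splitting into three near-equal groups achieves this.
Need 3^k ≥ 37: 3^3 = 27 < 37 ≤ 3^4 = 81
k = ⌈log₃(37)⌉ = 4

4


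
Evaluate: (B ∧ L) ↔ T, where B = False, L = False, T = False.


B = False, L = False, T = False
Step 1: B ∧ L = False AND False = False
Step 2: (False) ↔ T: true when both sides have same truth value.
Result: False ↔ False = True

True


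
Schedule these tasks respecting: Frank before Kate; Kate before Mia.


Constraints: Frank before Kate; Kate before Mia
Method: repeatedly schedule the remaining task that has no remaining task required before it.
  Step 1: remaining {Frank, Kate, Mia}; every task except Frank still has a predecessor pending → schedule Frank.
  Step 2: remaining {Kate, Mia}; every task except Kate still has a predecessor pending → schedule Kate.
  Step 3: only Mia remains → schedule Mia.
Resulting order:

Frank → Kate → Mia


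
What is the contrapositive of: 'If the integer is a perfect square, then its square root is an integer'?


Original: If the integer is a perfect square, then its square root is an integer
Contrapositive: If ¬Q, then ¬P
Negate Q: not (its square root is an integer)
Negate P: not (the integer is a perfect square)

If not (its square root is an integer), then not (the integer is a perfect square).


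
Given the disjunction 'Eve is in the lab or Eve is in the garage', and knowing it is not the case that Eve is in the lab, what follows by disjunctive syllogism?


Disjunctive syllogism: P ∨ Q, ¬P ⊢ Q
Disjunction: Eve is in the lab ∨ Eve is in the garage
We know it is not the case that Eve is in the lab.
By disjunctive syllogism, the other disjunct must be true.

Eve is in the garage


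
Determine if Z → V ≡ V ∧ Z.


Expression 1: Z → V
Expression 2: V ∧ Z
Truth table (Z V | Expr1 Expr2):
  T T |   T     T
  T F |   F     F
  F T |   T     F   ← differ
  F F |   T     F   ← differ
Counterexample: Z=F, V=T gives Expr1 = T but Expr2 = F, so the expressions are NOT logically equivalent.

No


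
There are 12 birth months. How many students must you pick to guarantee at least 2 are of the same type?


Pigeonhole: to guarantee k in one of n categories, need (k-1)×n + 1.
k = 2, n = 12
Minimum = (2-1) × 12 + 1 = 1 × 12 + 1

13


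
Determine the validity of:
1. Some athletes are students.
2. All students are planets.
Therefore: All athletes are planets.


Premise 1: Some athletes are students.
Premise 2: All students are planets.
Conclusion: All athletes are planets.
Fallacy: illicit minor. The minor term (athletes) is distributed in the conclusion ('All athletes ...') but undistributed in its premise ('Some athletes are students' doesn't cover all athletes).
Only 'Some athletes are planets' follows, not 'All'.

Invalid


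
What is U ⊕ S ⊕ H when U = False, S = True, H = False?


U = False, S = True, H = False
Step 1: U ⊕ S = False XOR True = True
Step 2: True ⊕ H = True XOR False = True
XOR is true when an odd number of operands are true.

True


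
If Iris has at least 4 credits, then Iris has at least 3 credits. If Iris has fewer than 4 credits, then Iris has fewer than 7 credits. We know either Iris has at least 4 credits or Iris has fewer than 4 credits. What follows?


Constructive dilemma: (P → Q) ∧ (R → S), P ∨ R ⊢ Q ∨ S
Premise 1: Iris has at least 4 credits → Iris has at least 3 credits
Premise 2: Iris has fewer than 4 credits → Iris has fewer than 7 credits
Premise 3: Iris has at least 4 credits ∨ Iris has fewer than 4 credits
Case 1: Assuming Iris has at least 4 credits, then by Premise 1, Iris has at least 3 credits.
Case 2: Assuming Iris has fewer than 4 credits, then by Premise 2, Iris has fewer than 7 credits.
Since one of Iris has at least 4 credits or Iris has fewer than 4 credits must hold, we get Iris has at least 3 credits or Iris has fewer than 7 credits.

Iris has at least 3 credits or Iris has fewer than 7 credits.


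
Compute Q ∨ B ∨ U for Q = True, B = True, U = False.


Q = True, B = True, U = False
Step 1: Q ∨ B = True OR True = True
Step 2: True ∨ U = True OR False = True
OR is true when at least one operand is true.

True


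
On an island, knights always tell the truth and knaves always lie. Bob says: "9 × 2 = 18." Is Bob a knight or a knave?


Statement: "9 × 2 = 18."
Actual: 9 × 2 = 18
Claimed: 18
Statement is TRUE → Bob tells the truth → Knight

Knight


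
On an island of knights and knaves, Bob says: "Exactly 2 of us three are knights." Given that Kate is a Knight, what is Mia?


Bob claims exactly 2 knights among Bob, Kate, Mia.
Given: Kate is a Knight.

Case 1: Bob is a Knight (tells truth)
  Then exactly 2 of the three are knights.
  Counting Bob, Kate: 2 knight(s) so far. Need 0 more → Mia = Knave.
Case 2: Bob is a Knave (lies)
  Then the count is NOT 2.
  If Mia = Knight, count = 2 = 2 → claim would be true, contradicts lie.
  If Mia = Knave, count = 1 ≠ 2 → lie confirmed ✓

Mia is a Knave.

Knave


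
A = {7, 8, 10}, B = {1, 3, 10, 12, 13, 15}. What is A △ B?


A = {7, 8, 10}
B = {1, 3, 10, 12, 13, 15}
Operation: symmetric difference
In A only: [7, 8], in B only: [1, 3, 12, 13, 15]

{1, 3, 7, 8, 12, 13, 15}


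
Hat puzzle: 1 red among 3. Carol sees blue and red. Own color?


Total red = 1, seen red = 1
Own red = 1 - 1 = 0
Carol's hat is blue.

blue


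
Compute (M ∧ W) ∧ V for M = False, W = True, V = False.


M = False, W = True, V = False
Step 1: M ∧ W = False AND True = False
Step 2: False ∧ V = False AND False = False
AND is true only when ALL operands are true.

False


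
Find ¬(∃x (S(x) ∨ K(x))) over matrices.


Original: ∃x (S(x) ∨ K(x))
Rule: ¬∀→∃, ¬∃→∀, negate predicate.
Negation: ∀x (¬S(x) ∧ ¬K(x))

∀x (¬S(x) ∧ ¬K(x))


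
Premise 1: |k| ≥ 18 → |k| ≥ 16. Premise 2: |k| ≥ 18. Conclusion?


Modus ponens: P → Q, P ⊢ Q
P: |k| ≥ 18
Q: |k| ≥ 16
We have P → Q and P is true.
By modus ponens, Q must be true.

|k| ≥ 16


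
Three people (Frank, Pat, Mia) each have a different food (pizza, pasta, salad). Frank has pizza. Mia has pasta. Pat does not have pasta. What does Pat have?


From clues:
  Mia → pasta
  Frank → pizza
By elimination, Pat gets the remaining.

salad


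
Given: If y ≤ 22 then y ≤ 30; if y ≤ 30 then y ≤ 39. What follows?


Hypothetical syllogism: P → Q, Q → R ⊢ P → R
Premise 1: y ≤ 22 → y ≤ 30
Premise 2: y ≤ 30 → y ≤ 39
Chain the implications: the middle term (y ≤ 30) links the two.
Conclusion: If y ≤ 22, then y ≤ 39.

If y ≤ 22, then y ≤ 39.


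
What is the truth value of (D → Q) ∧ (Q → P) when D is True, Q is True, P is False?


D = True, Q = True, P = False
Step 1: D → Q is false only when D=True and Q=False. Result: True
Step 2: Q → P is false only when Q=True and P=False. Result: False
Step 3: True ∧ False = False

False


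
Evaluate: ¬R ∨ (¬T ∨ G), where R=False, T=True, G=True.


R = False, T = True, G = True
Expression: ¬R ∨ (¬T ∨ G)
Step 1: ¬T = NOT True = False
Step 2: ¬T ∨ G = False OR True = True
Step 3: ¬R = NOT False = True
Step 4: (True) ∨ (True) = True OR True = True

True


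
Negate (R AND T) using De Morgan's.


De Morgan's law: ¬(P ∧ Q) ≡ ¬P ∨ ¬Q
¬(R ∧ T) = ¬R ∨ ¬T

¬R ∨ ¬T


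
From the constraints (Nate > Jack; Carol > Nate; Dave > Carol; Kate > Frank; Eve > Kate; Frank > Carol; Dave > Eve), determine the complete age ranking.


Constraints: Nate > Jack; Carol > Nate; Dave > Carol; Kate > Frank; Eve > Kate; Frank > Carol; Dave > Eve
Method: at each step, the next-highest is the one remaining person who never appears on the smaller side of a constraint between remaining people.
  Step 1: remaining {Carol, Dave, Jack, Eve, Frank, Kate, Nate}; on the smaller side: {Carol, Jack, Eve, Frank, Kate, Nate} → Dave is next (Dave > Carol; Dave > Eve).
  Step 2: remaining {Carol, Jack, Eve, Frank, Kate, Nate}; on the smaller side: {Carol, Jack, Frank, Kate, Nate} → Eve is next (Eve > Kate).
  Step 3: remaining {Carol, Jack, Frank, Kate, Nate}; on the smaller side: {Carol, Jack, Frank, Nate} → Kate is next (Kate > Frank).
  Step 4: remaining {Carol, Jack, Frank, Nate}; on the smaller side: {Carol, Jack, Nate} → Frank is next (Frank > Carol).
  Step 5: remaining {Carol, Jack, Nate}; on the smaller side: {Jack, Nate} → Carol is next (Carol > Nate).
  Step 6: remaining {Jack, Nate}; on the smaller side: {Jack} → Nate is next (Nate > Jack).
  Step 7: only Jack remains → lowest.
Final ranking (highest to lowest):

Dave > Eve > Kate > Frank > Carol > Nate > Jack


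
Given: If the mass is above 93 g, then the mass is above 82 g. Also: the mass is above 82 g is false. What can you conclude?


Modus tollens: P → Q, ¬Q ⊢ ¬P
P: the mass is above 93 g
Q: the mass is above 82 g
We have P → Q and Q is false.
By modus tollens, P must be false.

It is not the case that the mass is above 93 g


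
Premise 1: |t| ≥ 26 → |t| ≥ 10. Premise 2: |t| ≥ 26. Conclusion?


Modus ponens: P → Q, P ⊢ Q
P: |t| ≥ 26
Q: |t| ≥ 10
We have P → Q and P is true.
By modus ponens, Q must be true.

|t| ≥ 10


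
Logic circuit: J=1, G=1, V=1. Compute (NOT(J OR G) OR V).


J OR G = 1
NOT(1) = 0
0 OR 1 = 1

1


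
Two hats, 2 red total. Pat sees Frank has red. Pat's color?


Total red = 2, Frank = red
Red accounted for: 1
Remaining for Pat: 1
Pat's hat is red.

red


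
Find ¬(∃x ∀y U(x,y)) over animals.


Original: ∃x ∀y U(x,y)
Rule: ¬∀→∃, ¬∃→∀, negate predicate.
Negation: ∀x ∃y ¬U(x,y)

∀x ∃y ¬U(x,y)


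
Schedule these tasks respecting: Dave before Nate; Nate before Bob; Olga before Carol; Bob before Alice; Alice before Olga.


Constraints: Dave before Nate; Nate before Bob; Olga before Carol; Bob before Alice; Alice before Olga
Method: repeatedly schedule the remaining task that has no remaining task required before it.
  Step 1: remaining {Bob, Dave, Nate, Carol, Alice, Olga}; every task except Dave still has a predecessor pending → schedule Dave.
  Step 2: remaining {Bob, Nate, Carol, Alice, Olga}; every task except Nate still has a predecessor pending → schedule Nate.
  Step 3: remaining {Bob, Carol, Alice, Olga}; every task except Bob still has a predecessor pending → schedule Bob.
  Step 4: remaining {Carol, Alice, Olga}; every task except Alice still has a predecessor pending → schedule Alice.
  Step 5: remaining {Carol, Olga}; every task except Olga still has a predecessor pending → schedule Olga.
  Step 6: only Carol remains → schedule Carol.
Resulting order:

Dave → Nate → Bob → Alice → Olga → Carol


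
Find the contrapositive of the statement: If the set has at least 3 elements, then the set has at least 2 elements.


Original: If the set has at least 3 elements, then the set has at least 2 elements
Contrapositive: If ¬Q, then ¬P
Negate Q: not (the set has at least 2 elements)
Negate P: not (the set has at least 3 elements)

If not (the set has at least 2 elements), then not (the set has at least 3 elements).


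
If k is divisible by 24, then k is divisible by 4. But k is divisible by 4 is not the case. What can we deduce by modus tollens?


Modus tollens: P → Q, ¬Q ⊢ ¬P
P: k is divisible by 24
Q: k is divisible by 4
We have P → Q and Q is false.
By modus tollens, P must be false.

It is not the case that k is divisible by 24


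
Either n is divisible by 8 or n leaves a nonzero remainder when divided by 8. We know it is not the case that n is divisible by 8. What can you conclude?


Disjunctive syllogism: P ∨ Q, ¬P ⊢ Q
Disjunction: n is divisible by 8 ∨ n leaves a nonzero remainder when divided by 8
We know it is not the case that n is divisible by 8.
By disjunctive syllogism, the other disjunct must be true.

n leaves a nonzero remainder when divided by 8


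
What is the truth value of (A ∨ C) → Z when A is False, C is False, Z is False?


A = False, C = False, Z = False
Step 1: A ∨ C = False OR False = False
Step 2: (False) → Z: false only when antecedent=True and Z=False.
Result: True

True


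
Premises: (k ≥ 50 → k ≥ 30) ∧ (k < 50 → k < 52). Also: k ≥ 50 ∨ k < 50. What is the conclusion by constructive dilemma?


Constructive dilemma: (P → Q) ∧ (R → S), P ∨ R ⊢ Q ∨ S
Premise 1: k ≥ 50 → k ≥ 30
Premise 2: k < 50 → k < 52
Premise 3: k ≥ 50 ∨ k < 50
Case 1: Assuming k ≥ 50, then by Premise 1, k ≥ 30.
Case 2: Assuming k < 50, then by Premise 2, k < 52.
Since one of k ≥ 50 or k < 50 must hold, we get k ≥ 30 or k < 52.

k ≥ 30 or k < 52.


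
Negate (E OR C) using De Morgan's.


De Morgan's law: ¬(P ∨ Q) ≡ ¬P ∧ ¬Q
¬(E ∨ C) = ¬E ∧ ¬C

¬E ∧ ¬C


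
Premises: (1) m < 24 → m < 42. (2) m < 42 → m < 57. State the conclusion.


Hypothetical syllogism: P → Q, Q → R ⊢ P → R
Premise 1: m < 24 → m < 42
Premise 2: m < 42 → m < 57
Chain the implications: the middle term (m < 42) links the two.
Conclusion: If m < 24, then m < 57.

If m < 24, then m < 57.


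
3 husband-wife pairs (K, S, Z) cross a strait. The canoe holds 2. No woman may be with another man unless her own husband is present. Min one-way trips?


Label couples K, S, Z (H = husband, W = wife).
Counting alone: 6 people, the canoe carries 2 and someone must bring it back, so each round trip nets at most +1 on the far side until the last crossing → at least 9 trips. The jealousy constraint makes 9 impossible; the shortest valid schedule has 11:
1. WK+WS →  (far: WK,WS; near: HK,HS,HZ,WZ)
2. WK ←       (far: WS; near: HK,HS,HZ,WK,WZ)
3. WK+WZ →  (far: WK,WS,WZ; near: HK,HS,HZ)
4. WK ←       (far: WS,WZ; near: HK,HS,HZ,WK)
5. HS+HZ →  (far: HS,WS,HZ,WZ; near: HK,WK)
6. HS+WS ←  (far: HZ,WZ; near: HK,WK,HS,WS)
7. HK+HS →  (far: HK,HS,HZ,WZ; near: WK,WS)
8. WZ ←       (far: HK,HS,HZ; near: WK,WS,WZ)
9. WK+WS →  (far: HK,WK,HS,WS,HZ; near: WZ)
10. HZ ←      (far: HK,WK,HS,WS; near: HZ,WZ)
11. HZ+WZ → (far: all six; near: empty)
In every state each wife is either with her husband or with no other man.
Minimum trips = 11

11


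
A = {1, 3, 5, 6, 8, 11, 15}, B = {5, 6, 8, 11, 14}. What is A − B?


A = {1, 3, 5, 6, 8, 11, 15}
B = {5, 6, 8, 11, 14}
Operation: difference A − B
In A but not B: 1, 3, 15

{1, 3, 15}


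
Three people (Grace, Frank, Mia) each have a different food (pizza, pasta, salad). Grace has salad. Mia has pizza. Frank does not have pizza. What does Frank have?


From clues:
  Mia → pizza
  Grace → salad
By elimination, Frank gets the remaining.

pasta


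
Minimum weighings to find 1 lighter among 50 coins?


Each weighing has 3 outcomes (left heavy / balance / right heavy), so k weighings distinguish at most 3^k cases; splitting into three near-equal groups achieves this.
Need 3^k ≥ 50: 3^3 = 27 < 50 ≤ 3^4 = 81
k = ⌈log₃(50)⌉ = 4

4


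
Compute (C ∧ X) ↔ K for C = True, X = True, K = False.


C = True, X = True, K = False
Step 1: C ∧ X = True AND True = True
Step 2: (True) ↔ K: true when both sides have same truth value.
Result: True ↔ False = False

False


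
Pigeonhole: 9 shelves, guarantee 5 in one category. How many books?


Pigeonhole: to guarantee k in one of n categories, need (k-1)×n + 1.
k = 5, n = 9
Minimum = (5-1) × 9 + 1 = 4 × 9 + 1

37


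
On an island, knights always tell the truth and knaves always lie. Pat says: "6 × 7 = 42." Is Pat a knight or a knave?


Statement: "6 × 7 = 42."
Actual: 6 × 7 = 42
Claimed: 42
Statement is TRUE → Pat tells the truth → Knight

Knight


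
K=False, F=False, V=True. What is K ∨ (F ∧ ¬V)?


K = False, F = False, V = True
Expression: K ∨ (F ∧ ¬V)
Step 1: ¬V = NOT True = False
Step 2: F ∧ ¬V = False AND False = False
Step 3: K ∨ (False) = False OR False = False

False


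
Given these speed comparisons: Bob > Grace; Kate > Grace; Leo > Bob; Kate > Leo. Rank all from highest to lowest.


Constraints: Bob > Grace; Kate > Grace; Leo > Bob; Kate > Leo
Method: at each step, the next-highest is the one remaining person who never appears on the smaller side of a constraint between remaining people.
  Step 1: remaining {Grace, Leo, Kate, Bob}; on the smaller side: {Grace, Leo, Bob} → Kate is next (Kate > Grace; Kate > Leo).
  Step 2: remaining {Grace, Leo, Bob}; on the smaller side: {Grace, Bob} → Leo is next (Leo > Bob).
  Step 3: remaining {Grace, Bob}; on the smaller side: {Grace} → Bob is next (Bob > Grace).
  Step 4: only Grace remains → lowest.
Final ranking (highest to lowest):

Kate > Leo > Bob > Grace


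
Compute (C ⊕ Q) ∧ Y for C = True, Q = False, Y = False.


C = True, Q = False, Y = False
Step 1: C ⊕ Q = True XOR False = True
Step 2: True ∧ Y = True AND False = False
XOR true when exactly one of C,Q is true; then AND with Y.

False


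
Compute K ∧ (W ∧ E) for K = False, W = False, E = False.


K = False, W = False, E = False
Step 1: W ∧ E = False AND False = False
Step 2: K ∧ False = False AND False = False
AND is true only when ALL operands are true.

False


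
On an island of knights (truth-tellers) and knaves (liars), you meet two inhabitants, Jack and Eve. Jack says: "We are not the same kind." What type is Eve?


Jack says: "We are not the same kind."
Case 1: Jack is a Knight (truth-teller)
  Statement is true → they ARE different → Eve is a Knave
Case 2: Jack is a Knave (liar)
  Statement is false → they are NOT different → Eve is a Knave
In both cases, Eve is a Knave.

Knave


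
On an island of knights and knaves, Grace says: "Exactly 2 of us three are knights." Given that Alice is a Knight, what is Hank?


Grace claims exactly 2 knights among Grace, Alice, Hank.
Given: Alice is a Knight.

Case 1: Grace is a Knight (tells truth)
  Then exactly 2 of the three are knights.
  Counting Grace, Alice: 2 knight(s) so far. Need 0 more → Hank = Knave.
Case 2: Grace is a Knave (lies)
  Then the count is NOT 2.
  If Hank = Knight, count = 2 = 2 → claim would be true, contradicts lie.
  If Hank = Knave, count = 1 ≠ 2 → lie confirmed ✓

Hank is a Knave.

Knave


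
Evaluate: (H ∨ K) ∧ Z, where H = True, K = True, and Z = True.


H = True, K = True, Z = True
Step 1: H ∨ K = True OR True = True
Step 2: True ∧ Z = True AND True = True
OR is true when at least one operand is true; AND requires both.

True


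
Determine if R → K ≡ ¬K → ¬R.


Expression 1: R → K
Expression 2: ¬K → ¬R
Truth table (R K | Expr1 Expr2):
  T T |   T     T
  T F |   F     F
  F T |   T     T
  F F |   T     T
All 4 rows agree, so the expressions are logically equivalent.

Yes


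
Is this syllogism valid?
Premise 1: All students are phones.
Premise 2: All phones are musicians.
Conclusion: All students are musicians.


Premise 1: All students are phones.
Premise 2: All phones are musicians.
Conclusion: All students are musicians.
Barbara syllogism (AAA-1): All A are B, All B are C → All A are C.
Middle term (phones) distributed in premise 2.

Valid


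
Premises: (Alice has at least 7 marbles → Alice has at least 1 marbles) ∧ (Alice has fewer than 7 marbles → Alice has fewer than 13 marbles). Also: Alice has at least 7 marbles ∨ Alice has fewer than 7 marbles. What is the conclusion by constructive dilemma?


Constructive dilemma: (P → Q) ∧ (R → S), P ∨ R ⊢ Q ∨ S
Premise 1: Alice has at least 7 marbles → Alice has at least 1 marbles
Premise 2: Alice has fewer than 7 marbles → Alice has fewer than 13 marbles
Premise 3: Alice has at least 7 marbles ∨ Alice has fewer than 7 marbles
Case 1: Assuming Alice has at least 7 marbles, then by Premise 1, Alice has at least 1 marbles.
Case 2: Assuming Alice has fewer than 7 marbles, then by Premise 2, Alice has fewer than 13 marbles.
Since one of Alice has at least 7 marbles or Alice has fewer than 7 marbles must hold, we get Alice has at least 1 marbles or Alice has fewer than 13 marbles.

Alice has at least 1 marbles or Alice has fewer than 13 marbles.


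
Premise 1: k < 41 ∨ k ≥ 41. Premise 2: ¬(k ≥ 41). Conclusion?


Disjunctive syllogism: P ∨ Q, ¬P ⊢ Q
Disjunction: k < 41 ∨ k ≥ 41
We know it is not the case that k ≥ 41.
By disjunctive syllogism, the other disjunct must be true.

k < 41


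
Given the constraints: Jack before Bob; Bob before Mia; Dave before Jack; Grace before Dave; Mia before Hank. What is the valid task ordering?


Constraints: Jack before Bob; Bob before Mia; Dave before Jack; Grace before Dave; Mia before Hank
Method: repeatedly schedule the remaining task that has no remaining task required before it.
  Step 1: remaining {Mia, Grace, Bob, Hank, Dave, Jack}; every task except Grace still has a predecessor pending → schedule Grace.
  Step 2: remaining {Mia, Bob, Hank, Dave, Jack}; every task except Dave still has a predecessor pending → schedule Dave.
  Step 3: remaining {Mia, Bob, Hank, Jack}; every task except Jack still has a predecessor pending → schedule Jack.
  Step 4: remaining {Mia, Bob, Hank}; every task except Bob still has a predecessor pending → schedule Bob.
  Step 5: remaining {Mia, Hank}; every task except Mia still has a predecessor pending → schedule Mia.
  Step 6: only Hank remains → schedule Hank.
Resulting order:

Grace → Dave → Jack → Bob → Mia → Hank


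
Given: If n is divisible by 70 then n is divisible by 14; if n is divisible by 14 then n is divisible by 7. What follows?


Hypothetical syllogism: P → Q, Q → R ⊢ P → R
Premise 1: n is divisible by 70 → n is divisible by 14
Premise 2: n is divisible by 14 → n is divisible by 7
Chain the implications: the middle term (n is divisible by 14) links the two.
Conclusion: If n is divisible by 70, then n is divisible by 7.

If n is divisible by 70, then n is divisible by 7.


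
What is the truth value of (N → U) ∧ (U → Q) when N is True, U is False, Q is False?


N = True, U = False, Q = False
Step 1: N → U is false only when N=True and U=False. Result: False
Step 2: U → Q is false only when U=True and Q=False. Result: True
Step 3: False ∧ True = False

False


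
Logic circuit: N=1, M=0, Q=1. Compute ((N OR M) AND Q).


N OR M = 1|0 = 1
1 AND 1 = 1

1


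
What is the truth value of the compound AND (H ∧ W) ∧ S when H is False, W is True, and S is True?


H = False, W = True, S = True
Step 1: H ∧ W = False AND True = False
Step 2: False ∧ S = False AND True = False
AND is true only when ALL operands are true.

False


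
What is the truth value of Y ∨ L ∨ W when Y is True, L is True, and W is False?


Y = True, L = True, W = False
Step 1: Y ∨ L = True OR True = True
Step 2: True ∨ W = True OR False = True
OR is true when at least one operand is true.

True


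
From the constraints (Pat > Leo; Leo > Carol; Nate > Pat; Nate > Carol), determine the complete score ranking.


Constraints: Pat > Leo; Leo > Carol; Nate > Pat; Nate > Carol
Method: at each step, the next-highest is the one remaining person who never appears on the smaller side of a constraint between remaining people.
  Step 1: remaining {Nate, Pat, Carol, Leo}; on the smaller side: {Pat, Carol, Leo} → Nate is next (Nate > Pat; Nate > Carol).
  Step 2: remaining {Pat, Carol, Leo}; on the smaller side: {Carol, Leo} → Pat is next (Pat > Leo).
  Step 3: remaining {Carol, Leo}; on the smaller side: {Carol} → Leo is next (Leo > Carol).
  Step 4: only Carol remains → lowest.
Final ranking (highest to lowest):

Nate > Pat > Leo > Carol


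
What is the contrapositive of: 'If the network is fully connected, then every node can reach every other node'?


Original: If the network is fully connected, then every node can reach every other node
Contrapositive: If ¬Q, then ¬P
Negate Q: not (every node can reach every other node)
Negate P: not (the network is fully connected)

If not (every node can reach every other node), then not (the network is fully connected).


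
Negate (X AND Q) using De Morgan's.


De Morgan's law: ¬(P ∧ Q) ≡ ¬P ∨ ¬Q
¬(X ∧ Q) = ¬X ∨ ¬Q

¬X ∨ ¬Q


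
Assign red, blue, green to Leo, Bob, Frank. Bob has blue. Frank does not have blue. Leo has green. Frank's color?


From clues:
  Leo → green
  Bob → blue
By elimination, Frank gets the remaining.

red


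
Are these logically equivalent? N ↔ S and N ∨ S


Expression 1: N ↔ S
Expression 2: N ∨ S
Truth table (N S | Expr1 Expr2):
  T T |   T     T
  T F |   F     T   ← differ
  F T |   F     T   ← differ
  F F |   T     F   ← differ
Counterexample: N=T, S=F gives Expr1 = F but Expr2 = T, so the expressions are NOT logically equivalent.

No


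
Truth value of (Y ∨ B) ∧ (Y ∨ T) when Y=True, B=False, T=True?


Y = True, B = False, T = True
Expression: (Y ∨ B) ∧ (Y ∨ T)
Step 1: Y ∨ B = True OR False = True
Step 2: Y ∨ T = True OR True = True
Step 3: (True) ∧ (True) = True AND True = True

True


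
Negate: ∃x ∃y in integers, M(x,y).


Original: ∃x ∃y M(x,y)
Rule: ¬∀→∃, ¬∃→∀, negate predicate.
Negation: ∀x ∀y ¬M(x,y)

∀x ∀y ¬M(x,y)


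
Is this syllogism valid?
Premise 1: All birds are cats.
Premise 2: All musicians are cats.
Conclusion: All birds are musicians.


Premise 1: All birds are cats.
Premise 2: All musicians are cats.
Conclusion: All birds are musicians.
Fallacy: undistributed middle. cats is predicate in both.
Counterexample: birds and musicians could be disjoint subsets of cats.

Invalid


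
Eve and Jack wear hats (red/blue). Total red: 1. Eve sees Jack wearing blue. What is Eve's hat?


Total red = 1, Jack = blue
Red accounted for: 0
Remaining for Eve: 1
Eve's hat is red.

red


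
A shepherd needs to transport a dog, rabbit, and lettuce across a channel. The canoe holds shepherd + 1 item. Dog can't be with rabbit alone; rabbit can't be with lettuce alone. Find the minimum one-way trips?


1. shepherd+rabbit → 2. shepherd ← 3. shepherd+dog → 4. shepherd+rabbit ← 5. shepherd+lettuce → 6. shepherd ← 7. shepherd+rabbit →
Minimum trips = 7

7


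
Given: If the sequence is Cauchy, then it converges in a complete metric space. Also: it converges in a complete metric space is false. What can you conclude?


Modus tollens: P → Q, ¬Q ⊢ ¬P
P: the sequence is Cauchy
Q: it converges in a complete metric space
We have P → Q and Q is false.
By modus tollens, P must be false.

It is not the case that the sequence is Cauchy


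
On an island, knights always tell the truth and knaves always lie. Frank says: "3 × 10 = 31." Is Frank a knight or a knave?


Statement: "3 × 10 = 31."
Actual: 3 × 10 = 30
Claimed: 31
Statement is FALSE → Frank lies → Knave

Knave


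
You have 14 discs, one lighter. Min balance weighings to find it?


Each weighing has 3 outcomes (left heavy / balance / right heavy), so k weighings distinguish at most 3^k cases; splitting into three near-equal groups achieves this.
Need 3^k ≥ 14: 3^2 = 9 < 14 ≤ 3^3 = 27
k = ⌈log₃(14)⌉ = 3

3


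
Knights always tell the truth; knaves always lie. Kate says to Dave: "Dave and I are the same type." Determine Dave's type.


Kate says: "Dave and I are the same type."
Case 1: Kate is a Knight (truth-teller)
  Statement is true → they ARE the same → Dave is also a Knight
Case 2: Kate is a Knave (liar)
  Statement is false → they are NOT the same → Dave is a Knight
In both cases, Dave is a Knight.

Knight


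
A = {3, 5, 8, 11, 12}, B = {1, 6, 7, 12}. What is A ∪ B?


A = {3, 5, 8, 11, 12}
B = {1, 6, 7, 12}
Operation: union
All elements combined: 1, 3, 5, 6, 7, 8, 11, 12

{1, 3, 5, 6, 7, 8, 11, 12}


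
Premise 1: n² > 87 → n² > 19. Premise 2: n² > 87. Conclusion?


Modus ponens: P → Q, P ⊢ Q
P: n² > 87
Q: n² > 19
We have P → Q and P is true.
By modus ponens, Q must be true.

n² > 19


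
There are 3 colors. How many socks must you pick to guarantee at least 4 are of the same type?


Pigeonhole: to guarantee k in one of n categories, need (k-1)×n + 1.
k = 4, n = 3
Minimum = (4-1) × 3 + 1 = 3 × 3 + 1

10


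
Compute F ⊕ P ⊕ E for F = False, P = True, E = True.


F = False, P = True, E = True
Step 1: F ⊕ P = False XOR True = True
Step 2: True ⊕ E = True XOR True = False
XOR is true when an odd number of operands are true.

False


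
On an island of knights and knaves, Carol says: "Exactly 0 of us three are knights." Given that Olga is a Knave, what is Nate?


Carol claims exactly 0 knights among Carol, Olga, Nate.
Given: Olga is a Knave.

Case 1: Carol is a Knight (tells truth)
  Then exactly 0 of the three are knights.
  Counting Carol, Olga: 1 knight(s) so far. Need -1 more → impossible.
Case 2: Carol is a Knave (lies)
  Then the count is NOT 0.
  If Nate = Knave, count = 0 = 0 → claim would be true, contradicts lie.
  If Nate = Knight, count = 1 ≠ 0 → lie confirmed ✓

Nate is a Knight.

Knight


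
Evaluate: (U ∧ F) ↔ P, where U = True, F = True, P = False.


U = True, F = True, P = False
Step 1: U ∧ F = True AND True = True
Step 2: (True) ↔ P: true when both sides have same truth value.
Result: True ↔ False = False

False


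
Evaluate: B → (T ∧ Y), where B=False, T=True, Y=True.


B = False, T = True, Y = True
Expression: B → (T ∧ Y)
Step 1: T ∧ Y = True AND True = True
Step 2: B → (True) = False → True = True

True


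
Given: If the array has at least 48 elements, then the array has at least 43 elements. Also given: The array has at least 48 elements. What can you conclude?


Modus ponens: P → Q, P ⊢ Q
P: the array has at least 48 elements
Q: the array has at least 43 elements
We have P → Q and P is true.
By modus ponens, Q must be true.

The array has at least 43 elements


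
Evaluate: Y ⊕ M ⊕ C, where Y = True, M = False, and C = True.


Y = True, M = False, C = True
Step 1: Y ⊕ M = True XOR False = True
Step 2: True ⊕ C = True XOR True = False
XOR is true when an odd number of operands are true.

False


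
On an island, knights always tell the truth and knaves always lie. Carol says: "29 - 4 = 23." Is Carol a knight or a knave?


Statement: "29 - 4 = 23."
Actual: 29 - 4 = 25
Claimed: 23
Statement is FALSE → Carol lies → Knave

Knave


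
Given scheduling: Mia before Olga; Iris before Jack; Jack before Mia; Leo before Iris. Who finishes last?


Constraints: Mia before Olga; Iris before Jack; Jack before Mia; Leo before Iris
The last task can have nothing scheduled after it, so it must never appear on the left of a 'before'.
Tasks appearing before some other task: Mia, Iris, Jack, Leo.
The only task not in that list is Olga → it is last.

Olga


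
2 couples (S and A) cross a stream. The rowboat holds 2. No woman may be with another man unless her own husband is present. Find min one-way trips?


Label couples S and A.
1. WS+WA → (far: WS,WA; near: HS,HA)
2. WS ←   (far: WA; near: HS,HA,WS)
3. HS+HA → (far: HS,HA,WA; near: WS)
4. HS ←   (far: HA,WA; near: HS,WS)  — HS returns, since WS is alone on near bank
5. HS+WS → (far: all four; near: empty)
Every state respects the constraint.
Minimum trips = 5

5


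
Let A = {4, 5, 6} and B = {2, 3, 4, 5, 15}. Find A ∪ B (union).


A = {4, 5, 6}
B = {2, 3, 4, 5, 15}
Operation: union
All elements combined: 2, 3, 4, 5, 6, 15

{2, 3, 4, 5, 6, 15}


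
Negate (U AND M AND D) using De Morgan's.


De Morgan's law: ¬(P ∧ Q ∧ R) ≡ ¬P ∨ ¬Q ∨ ¬R
¬(U ∧ M ∧ D) = ¬U ∨ ¬M ∨ ¬D

¬U ∨ ¬M ∨ ¬D


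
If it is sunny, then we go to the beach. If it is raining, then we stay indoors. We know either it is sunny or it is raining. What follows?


Constructive dilemma: (P → Q) ∧ (R → S), P ∨ R ⊢ Q ∨ S
Premise 1: it is sunny → we go to the beach
Premise 2: it is raining → we stay indoors
Premise 3: it is sunny ∨ it is raining
Case 1: Assuming it is sunny, then by Premise 1, we go to the beach.
Case 2: Assuming it is raining, then by Premise 2, we stay indoors.
Since one of it is sunny or it is raining must hold, we get we go to the beach or we stay indoors.

We go to the beach or we stay indoors.


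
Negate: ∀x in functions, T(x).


Original: ∀x T(x)
Rule: ¬∀→∃, ¬∃→∀, negate predicate.
Negation: ∃x ¬T(x)

∃x ¬T(x)


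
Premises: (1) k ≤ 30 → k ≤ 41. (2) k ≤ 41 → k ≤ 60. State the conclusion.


Hypothetical syllogism: P → Q, Q → R ⊢ P → R
Premise 1: k ≤ 30 → k ≤ 41
Premise 2: k ≤ 41 → k ≤ 60
Chain the implications: the middle term (k ≤ 41) links the two.
Conclusion: If k ≤ 30, then k ≤ 60.

If k ≤ 30, then k ≤ 60.


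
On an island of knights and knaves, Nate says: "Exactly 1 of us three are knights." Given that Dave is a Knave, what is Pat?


Nate claims exactly 1 knights among Nate, Dave, Pat.
Given: Dave is a Knave.

Case 1: Nate is a Knight (tells truth)
  Then exactly 1 of the three are knights.
  Counting Nate, Dave: 1 knight(s) so far. Need 0 more → Pat = Knave.
Case 2: Nate is a Knave (lies)
  Then the count is NOT 1.
  If Pat = Knight, count = 1 = 1 → claim would be true, contradicts lie.
  If Pat = Knave, count = 0 ≠ 1 → lie confirmed ✓

Pat is a Knave.

Knave


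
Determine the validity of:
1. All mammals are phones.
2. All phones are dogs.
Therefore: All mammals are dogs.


Premise 1: All mammals are phones.
Premise 2: All phones are dogs.
Conclusion: All mammals are dogs.
Barbara syllogism (AAA-1): All A are B, All B are C → All A are C.
Middle term (phones) distributed in premise 2.

Valid


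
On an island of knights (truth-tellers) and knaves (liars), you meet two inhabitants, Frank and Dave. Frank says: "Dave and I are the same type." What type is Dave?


Frank says: "Dave and I are the same type."
Case 1: Frank is a Knight (truth-teller)
  Statement is true → they ARE the same → Dave is also a Knight
Case 2: Frank is a Knave (liar)
  Statement is false → they are NOT the same → Dave is a Knight
In both cases, Dave is a Knight.

Knight


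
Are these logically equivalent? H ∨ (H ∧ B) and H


Expression 1: H ∨ (H ∧ B)
Expression 2: H
Truth table (H B | Expr1 Expr2):
  T T |   T     T
  T F |   T     T
  F T |   F     F
  F F |   F     F
All 4 rows agree, so the expressions are logically equivalent.

Yes


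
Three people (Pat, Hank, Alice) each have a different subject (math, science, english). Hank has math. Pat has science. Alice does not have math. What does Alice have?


From clues:
  Pat → science
  Hank → math
By elimination, Alice gets the remaining.

english


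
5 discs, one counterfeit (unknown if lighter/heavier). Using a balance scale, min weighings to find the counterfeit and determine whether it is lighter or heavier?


Let n = 5. 10 possibilities (n discs × lighter/heavier); each weighing has 3 outcomes.
Bound for k weighings: say the first weighing puts j discs on each pan. If it tips, the 2j weighed discs remain suspects (each with a known direction) and k-1 weighings give 3^(k-1) outcomes; 3^(k-1) is odd, so 2j ≤ 3^(k-1) - 1. If it balances, the n - 2j unweighed discs remain with direction unknown: 2(n - 2j) ≤ 3^(k-1) - 1 by the same parity argument. Adding, n ≤ (3^(k-1) - 1) + (3^(k-1) - 1)/2 = (3^k - 3)/2, and the classical three-group strategy achieves this (3 discs in 2 weighings, 12 in 3, 39 in 4, 120 in 5).
So we need the smallest k with (3^k - 3)/2 ≥ 5.
k = 2: (3^2 - 3)/2 = 3 < 5 ✗
k = 3: (3^3 - 3)/2 = 12 ≥ 5 ✓

3


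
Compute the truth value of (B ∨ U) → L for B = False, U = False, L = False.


B = False, U = False, L = False
Step 1: B ∨ U = False OR False = False
Step 2: (False) → L: false only when antecedent=True and L=False.
Result: True

True


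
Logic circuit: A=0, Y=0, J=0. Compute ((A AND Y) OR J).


A AND Y = 0&0 = 0
0 OR 0 = 0

0


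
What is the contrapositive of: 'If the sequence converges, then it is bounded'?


Original: If the sequence converges, then it is bounded
Contrapositive: If ¬Q, then ¬P
Negate Q: not (it is bounded)
Negate P: not (the sequence converges)

If not (it is bounded), then not (the sequence converges).


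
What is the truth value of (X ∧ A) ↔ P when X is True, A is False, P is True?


X = True, A = False, P = True
Step 1: X ∧ A = True AND False = False
Step 2: (False) ↔ P: true when both sides have same truth value.
Result: False ↔ True = False

False


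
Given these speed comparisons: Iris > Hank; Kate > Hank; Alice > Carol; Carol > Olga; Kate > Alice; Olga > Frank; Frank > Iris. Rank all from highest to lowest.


Constraints: Iris > Hank; Kate > Hank; Alice > Carol; Carol > Olga; Kate > Alice; Olga > Frank; Frank > Iris
Method: at each step, the next-highest is the one remaining person who never appears on the smaller side of a constraint between remaining people.
  Step 1: remaining {Carol, Kate, Olga, Iris, Alice, Hank, Frank}; on the smaller side: {Carol, Olga, Iris, Alice, Hank, Frank} → Kate is next (Kate > Hank; Kate > Alice).
  Step 2: remaining {Carol, Olga, Iris, Alice, Hank, Frank}; on the smaller side: {Carol, Olga, Iris, Hank, Frank} → Alice is next (Alice > Carol).
  Step 3: remaining {Carol, Olga, Iris, Hank, Frank}; on the smaller side: {Olga, Iris, Hank, Frank} → Carol is next (Carol > Olga).
  Step 4: remaining {Olga, Iris, Hank, Frank}; on the smaller side: {Iris, Hank, Frank} → Olga is next (Olga > Frank).
  Step 5: remaining {Iris, Hank, Frank}; on the smaller side: {Iris, Hank} → Frank is next (Frank > Iris).
  Step 6: remaining {Iris, Hank}; on the smaller side: {Hank} → Iris is next (Iris > Hank).
  Step 7: only Hank remains → lowest.
Final ranking (highest to lowest):

Kate > Alice > Carol > Olga > Frank > Iris > Hank


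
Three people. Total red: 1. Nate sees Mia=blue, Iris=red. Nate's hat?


Total red = 1, seen red = 1
Own red = 1 - 1 = 0
Nate's hat is blue.

blue


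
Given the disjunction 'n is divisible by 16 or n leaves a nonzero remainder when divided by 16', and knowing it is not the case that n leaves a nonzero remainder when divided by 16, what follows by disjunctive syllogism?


Disjunctive syllogism: P ∨ Q, ¬P ⊢ Q
Disjunction: n is divisible by 16 ∨ n leaves a nonzero remainder when divided by 16
We know it is not the case that n leaves a nonzero remainder when divided by 16.
By disjunctive syllogism, the other disjunct must be true.

n is divisible by 16
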